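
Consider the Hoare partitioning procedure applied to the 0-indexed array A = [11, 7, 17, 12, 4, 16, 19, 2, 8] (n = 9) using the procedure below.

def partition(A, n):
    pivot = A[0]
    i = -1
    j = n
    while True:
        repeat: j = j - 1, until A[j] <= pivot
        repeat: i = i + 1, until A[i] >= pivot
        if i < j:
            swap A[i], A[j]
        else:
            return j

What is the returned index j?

3

pivot = A[0] = 11; i = -1, j = 9
j→8 (A[8]=8≤11), i→0 (A[0]=11≥11); i<j, swap → [8, 7, 17, 12, 4, 16, 19, 2, 11]
j→7 (A[7]=2≤11), i→2 (A[2]=17≥11); i<j, swap → [8, 7, 2, 12, 4, 16, 19, 17, 11]
j→4 (A[4]=4≤11), i→3 (A[3]=12≥11); i<j, swap → [8, 7, 2, 4, 12, 16, 19, 17, 11]
j→3, i→4; i≥j, return j=3. A = [8, 7, 2, 4, 12, 16, 19, 17, 11]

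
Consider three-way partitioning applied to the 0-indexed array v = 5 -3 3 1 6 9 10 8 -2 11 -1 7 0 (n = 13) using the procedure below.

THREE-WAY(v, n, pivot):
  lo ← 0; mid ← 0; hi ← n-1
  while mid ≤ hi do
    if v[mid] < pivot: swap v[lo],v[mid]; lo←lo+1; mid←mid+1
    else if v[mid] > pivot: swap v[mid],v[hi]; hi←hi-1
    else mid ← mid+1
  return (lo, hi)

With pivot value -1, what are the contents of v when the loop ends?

lo=0 mid=0 hi=12
5>-1: swap(0,12), hi=11 ⇒ 0 -3 3 1 6 9 10 8 -2 11 -1 7 5
0>-1: swap(0,11), hi=10 ⇒ 7 -3 3 1 6 9 10 8 -2 11 -1 0 5
7>-1: swap(0,10), hi=9 ⇒ -1 -3 3 1 6 9 10 8 -2 11 7 0 5
-1=-1: mid=1
-3<-1: swap(0,1), lo=1 mid=2 ⇒ -3 -1 3 1 6 9 10 8 -2 11 7 0 5
3>-1: swap(2,9), hi=8 ⇒ -3 -1 11 1 6 9 10 8 -2 3 7 0 5
11>-1: swap(2,8), hi=7 ⇒ -3 -1 -2 1 6 9 10 8 11 3 7 0 5
-2<-1: swap(1,2), lo=2 mid=3 ⇒ -3 -2 -1 1 6 9 10 8 11 3 7 0 5
1>-1: swap(3,7), hi=6 ⇒ -3 -2 -1 8 6 9 10 1 11 3 7 0 5
8>-1: swap(3,6), hi=5 ⇒ -3 -2 -1 10 6 9 8 1 11 3 7 0 5
10>-1: swap(3,5), hi=4 ⇒ -3 -2 -1 9 6 10 8 1 11 3 7 0 5
9>-1: swap(3,4), hi=3 ⇒ -3 -2 -1 6 9 10 8 1 11 3 7 0 5
6>-1: swap(3,3), hi=2 ⇒ -3 -2 -1 6 9 10 8 1 11 3 7 0 5
done. lo=2 hi=2; v=-3 -2 -1 6 9 10 8 1 11 3 7 0 5

-3 -2 -1 6 9 10 8 1 11 3 7 0 5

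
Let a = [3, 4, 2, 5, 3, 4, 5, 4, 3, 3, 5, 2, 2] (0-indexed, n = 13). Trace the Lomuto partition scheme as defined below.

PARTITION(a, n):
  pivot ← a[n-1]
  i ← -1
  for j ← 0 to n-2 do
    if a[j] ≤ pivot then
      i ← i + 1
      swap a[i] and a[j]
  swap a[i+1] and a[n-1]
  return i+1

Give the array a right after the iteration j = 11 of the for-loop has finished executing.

pivot=2, i=-1
j=0: 3>2, skip
j=1: 4>2, skip
j=2: 2≤2, i=0, swap(0,2) ⇒ [2, 4, 3, 5, 3, 4, 5, 4, 3, 3, 5, 2, 2]
j=3: 5>2, skip
j=4: 3>2, skip
j=5: 4>2, skip
j=6: 5>2, skip
j=7: 4>2, skip
j=8: 3>2, skip
j=9: 3>2, skip
j=10: 5>2, skip
j=11: 2≤2, i=1, swap(1,11) ⇒ [2, 2, 3, 5, 3, 4, 5, 4, 3, 3, 5, 4, 2]
(after j=11) a = [2, 2, 3, 5, 3, 4, 5, 4, 3, 3, 5, 4, 2]

[2, 2, 3, 5, 3, 4, 5, 4, 3, 3, 5, 4, 2]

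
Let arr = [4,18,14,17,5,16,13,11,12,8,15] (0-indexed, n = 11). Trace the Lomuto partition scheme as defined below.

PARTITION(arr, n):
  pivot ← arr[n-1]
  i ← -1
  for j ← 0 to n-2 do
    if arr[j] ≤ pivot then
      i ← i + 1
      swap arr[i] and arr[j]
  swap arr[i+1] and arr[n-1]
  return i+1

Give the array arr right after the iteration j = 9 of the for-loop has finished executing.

pivot = arr[10] = 15; i = -1
j=0: arr[0]=4 ≤ 15 → i=0, swap arr[0],arr[0] (no change) → [4,18,14,17,5,16,13,11,12,8,15]
j=1: arr[1]=18 > 15 → no swap
j=2: arr[2]=14 ≤ 15 → i=1, swap arr[1],arr[2] → [4,14,18,17,5,16,13,11,12,8,15]
j=3: arr[3]=17 > 15 → no swap
j=4: arr[4]=5 ≤ 15 → i=2, swap arr[2],arr[4] → [4,14,5,17,18,16,13,11,12,8,15]
j=5: arr[5]=16 > 15 → no swap
j=6: arr[6]=13 ≤ 15 → i=3, swap arr[3],arr[6] → [4,14,5,13,18,16,17,11,12,8,15]
j=7: arr[7]=11 ≤ 15 → i=4, swap arr[4],arr[7] → [4,14,5,13,11,16,17,18,12,8,15]
j=8: arr[8]=12 ≤ 15 → i=5, swap arr[5],arr[8] → [4,14,5,13,11,12,17,18,16,8,15]
j=9: arr[9]=8 ≤ 15 → i=6, swap arr[6],arr[9] → [4,14,5,13,11,12,8,18,16,17,15]
(after j=9) arr = [4,14,5,13,11,12,8,18,16,17,15]

[4,14,5,13,11,12,8,18,16,17,15]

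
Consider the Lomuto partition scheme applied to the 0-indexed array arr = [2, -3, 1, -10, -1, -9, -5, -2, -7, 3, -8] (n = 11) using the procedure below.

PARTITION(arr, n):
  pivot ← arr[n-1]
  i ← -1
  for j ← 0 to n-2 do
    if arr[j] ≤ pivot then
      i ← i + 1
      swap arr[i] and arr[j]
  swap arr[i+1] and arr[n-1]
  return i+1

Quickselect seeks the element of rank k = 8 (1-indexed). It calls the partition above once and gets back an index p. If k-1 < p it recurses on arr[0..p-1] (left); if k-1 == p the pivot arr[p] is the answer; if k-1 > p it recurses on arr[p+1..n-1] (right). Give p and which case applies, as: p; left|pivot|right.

pivot = arr[10] = -8; i = -1
j=0: arr[0]=2 > -8 → no swap
j=1: arr[1]=-3 > -8 → no swap
j=2: arr[2]=1 > -8 → no swap
j=3: arr[3]=-10 ≤ -8 → i=0, swap arr[0],arr[3] → [-10, -3, 1, 2, -1, -9, -5, -2, -7, 3, -8]
j=4: arr[4]=-1 > -8 → no swap
j=5: arr[5]=-9 ≤ -8 → i=1, swap arr[1],arr[5] → [-10, -9, 1, 2, -1, -3, -5, -2, -7, 3, -8]
j=6: arr[6]=-5 > -8 → no swap
j=7: arr[7]=-2 > -8 → no swap
j=8: arr[8]=-7 > -8 → no swap
j=9: arr[9]=3 > -8 → no swap
final swap arr[2],arr[10] → [-10, -9, -8, 2, -1, -3, -5, -2, -7, 3, 1]; return 2
p = 2; k-1 = 7 > 2 ⇒ right

2; right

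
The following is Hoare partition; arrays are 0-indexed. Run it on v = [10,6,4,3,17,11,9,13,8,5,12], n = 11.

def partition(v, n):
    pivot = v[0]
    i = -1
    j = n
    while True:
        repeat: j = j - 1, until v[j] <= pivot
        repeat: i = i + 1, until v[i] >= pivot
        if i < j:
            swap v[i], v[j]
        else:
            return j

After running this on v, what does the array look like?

pivot=10
j stops at 9 (5), i stops at 0 (10); swap ⇒ [5,6,4,3,17,11,9,13,8,10,12]
j stops at 8 (8), i stops at 4 (17); swap ⇒ [5,6,4,3,8,11,9,13,17,10,12]
j stops at 6 (9), i stops at 5 (11); swap ⇒ [5,6,4,3,8,9,11,13,17,10,12]
j stops at 5, i stops at 6; i≥j ⇒ return 5. v=[5,6,4,3,8,9,11,13,17,10,12]

[5,6,4,3,8,9,11,13,17,10,12]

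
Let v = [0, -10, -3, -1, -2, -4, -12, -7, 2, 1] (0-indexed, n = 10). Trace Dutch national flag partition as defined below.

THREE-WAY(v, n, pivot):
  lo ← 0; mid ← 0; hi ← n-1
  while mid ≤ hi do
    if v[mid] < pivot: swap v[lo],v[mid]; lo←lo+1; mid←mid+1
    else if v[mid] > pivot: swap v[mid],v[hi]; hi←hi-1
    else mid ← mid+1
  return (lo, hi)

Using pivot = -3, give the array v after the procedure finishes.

lo=0 mid=0 hi=9
0>-3: swap(0,9), hi=8 ⇒ [1, -10, -3, -1, -2, -4, -12, -7, 2, 0]
1>-3: swap(0,8), hi=7 ⇒ [2, -10, -3, -1, -2, -4, -12, -7, 1, 0]
2>-3: swap(0,7), hi=6 ⇒ [-7, -10, -3, -1, -2, -4, -12, 2, 1, 0]
-7<-3: swap(0,0), lo=1 mid=1 ⇒ [-7, -10, -3, -1, -2, -4, -12, 2, 1, 0]
-10<-3: swap(1,1), lo=2 mid=2 ⇒ [-7, -10, -3, -1, -2, -4, -12, 2, 1, 0]
-3=-3: mid=3
-1>-3: swap(3,6), hi=5 ⇒ [-7, -10, -3, -12, -2, -4, -1, 2, 1, 0]
-12<-3: swap(2,3), lo=3 mid=4 ⇒ [-7, -10, -12, -3, -2, -4, -1, 2, 1, 0]
-2>-3: swap(4,5), hi=4 ⇒ [-7, -10, -12, -3, -4, -2, -1, 2, 1, 0]
-4<-3: swap(3,4), lo=4 mid=5 ⇒ [-7, -10, -12, -4, -3, -2, -1, 2, 1, 0]
done. lo=4 hi=4; v=[-7, -10, -12, -4, -3, -2, -1, 2, 1, 0]

[-7, -10, -12, -4, -3, -2, -1, 2, 1, 0]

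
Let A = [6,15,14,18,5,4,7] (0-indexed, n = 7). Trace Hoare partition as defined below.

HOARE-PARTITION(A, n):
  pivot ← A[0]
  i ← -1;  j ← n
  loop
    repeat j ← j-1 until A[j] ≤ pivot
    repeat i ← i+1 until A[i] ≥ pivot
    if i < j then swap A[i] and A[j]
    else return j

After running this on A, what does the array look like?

[4,5,14,18,15,6,7]

pivot=6
j stops at 5 (4), i stops at 0 (6); swap ⇒ [4,15,14,18,5,6,7]
j stops at 4 (5), i stops at 1 (15); swap ⇒ [4,5,14,18,15,6,7]
j stops at 1, i stops at 2; i≥j ⇒ return 1. A=[4,5,14,18,15,6,7]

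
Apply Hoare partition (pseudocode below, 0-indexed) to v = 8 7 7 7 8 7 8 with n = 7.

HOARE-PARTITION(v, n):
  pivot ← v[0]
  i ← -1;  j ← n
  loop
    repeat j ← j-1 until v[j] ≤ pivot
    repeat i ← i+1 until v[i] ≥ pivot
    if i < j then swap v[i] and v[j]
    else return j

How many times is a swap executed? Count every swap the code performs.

2

pivot = v[0] = 8; i = -1, j = 7
j→6 (v[6]=8≤8), i→0 (v[0]=8≥8); i<j, swap → 8 7 7 7 8 7 8
j→5 (v[5]=7≤8), i→4 (v[4]=8≥8); i<j, swap → 8 7 7 7 7 8 8
j→4, i→5; i≥j, return j=4. v = 8 7 7 7 7 8 8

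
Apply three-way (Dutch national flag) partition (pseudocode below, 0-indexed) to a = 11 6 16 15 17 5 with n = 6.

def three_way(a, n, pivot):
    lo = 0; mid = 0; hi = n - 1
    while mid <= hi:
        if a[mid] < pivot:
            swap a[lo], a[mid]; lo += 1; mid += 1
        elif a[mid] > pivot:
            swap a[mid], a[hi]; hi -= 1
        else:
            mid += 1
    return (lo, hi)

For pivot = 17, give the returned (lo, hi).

(5, 5)

lo=0 mid=0 hi=5
11<17: swap(0,0), lo=1 mid=1 ⇒ 11 6 16 15 17 5
6<17: swap(1,1), lo=2 mid=2 ⇒ 11 6 16 15 17 5
16<17: swap(2,2), lo=3 mid=3 ⇒ 11 6 16 15 17 5
15<17: swap(3,3), lo=4 mid=4 ⇒ 11 6 16 15 17 5
17=17: mid=5
5<17: swap(4,5), lo=5 mid=6 ⇒ 11 6 16 15 5 17
done. lo=5 hi=5; a=11 6 16 15 5 17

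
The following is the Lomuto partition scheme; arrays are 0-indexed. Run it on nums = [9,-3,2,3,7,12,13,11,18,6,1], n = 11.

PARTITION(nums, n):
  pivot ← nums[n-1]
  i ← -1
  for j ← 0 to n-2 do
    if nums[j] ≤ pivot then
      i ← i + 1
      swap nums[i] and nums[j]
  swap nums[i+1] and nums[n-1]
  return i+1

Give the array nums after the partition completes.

[-3,1,2,3,7,12,13,11,18,6,9]

pivot=1, i=-1
j=0: 9>1, skip
j=1: -3≤1, i=0, swap(0,1) ⇒ [-3,9,2,3,7,12,13,11,18,6,1]
j=2: 2>1, skip
j=3: 3>1, skip
j=4: 7>1, skip
j=5: 12>1, skip
j=6: 13>1, skip
j=7: 11>1, skip
j=8: 18>1, skip
j=9: 6>1, skip
swap(1,10) ⇒ [-3,1,2,3,7,12,13,11,18,6,9]; return 1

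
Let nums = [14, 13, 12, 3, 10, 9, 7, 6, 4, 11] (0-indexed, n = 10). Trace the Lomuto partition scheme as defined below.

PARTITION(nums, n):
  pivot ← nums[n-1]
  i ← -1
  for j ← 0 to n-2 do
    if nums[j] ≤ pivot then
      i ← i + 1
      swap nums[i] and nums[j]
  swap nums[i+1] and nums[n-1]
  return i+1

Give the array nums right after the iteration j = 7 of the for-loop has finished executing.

pivot = nums[9] = 11; i = -1
j=0: nums[0]=14 > 11 → no swap
j=1: nums[1]=13 > 11 → no swap
j=2: nums[2]=12 > 11 → no swap
j=3: nums[3]=3 ≤ 11 → i=0, swap nums[0],nums[3] → [3, 13, 12, 14, 10, 9, 7, 6, 4, 11]
j=4: nums[4]=10 ≤ 11 → i=1, swap nums[1],nums[4] → [3, 10, 12, 14, 13, 9, 7, 6, 4, 11]
j=5: nums[5]=9 ≤ 11 → i=2, swap nums[2],nums[5] → [3, 10, 9, 14, 13, 12, 7, 6, 4, 11]
j=6: nums[6]=7 ≤ 11 → i=3, swap nums[3],nums[6] → [3, 10, 9, 7, 13, 12, 14, 6, 4, 11]
j=7: nums[7]=6 ≤ 11 → i=4, swap nums[4],nums[7] → [3, 10, 9, 7, 6, 12, 14, 13, 4, 11]
(after j=7) nums = [3, 10, 9, 7, 6, 12, 14, 13, 4, 11]

[3, 10, 9, 7, 6, 12, 14, 13, 4, 11]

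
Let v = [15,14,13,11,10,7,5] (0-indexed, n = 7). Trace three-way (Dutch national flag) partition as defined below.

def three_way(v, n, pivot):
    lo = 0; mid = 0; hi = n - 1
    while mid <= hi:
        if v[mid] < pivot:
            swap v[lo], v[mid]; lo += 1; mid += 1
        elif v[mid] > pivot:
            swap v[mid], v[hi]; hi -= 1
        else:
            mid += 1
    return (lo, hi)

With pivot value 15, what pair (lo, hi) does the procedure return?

(6, 6)

pivot = 15; lo=0, mid=0, hi=6
v[mid]=15=15: mid=1
v[mid]=14<15: swap v[0],v[1]; lo=1,mid=2 → [14,15,13,11,10,7,5]
v[mid]=13<15: swap v[1],v[2]; lo=2,mid=3 → [14,13,15,11,10,7,5]
v[mid]=11<15: swap v[2],v[3]; lo=3,mid=4 → [14,13,11,15,10,7,5]
v[mid]=10<15: swap v[3],v[4]; lo=4,mid=5 → [14,13,11,10,15,7,5]
v[mid]=7<15: swap v[4],v[5]; lo=5,mid=6 → [14,13,11,10,7,15,5]
v[mid]=5<15: swap v[5],v[6]; lo=6,mid=7 → [14,13,11,10,7,5,15]
end: lo=6, hi=6; v = [14,13,11,10,7,5,15]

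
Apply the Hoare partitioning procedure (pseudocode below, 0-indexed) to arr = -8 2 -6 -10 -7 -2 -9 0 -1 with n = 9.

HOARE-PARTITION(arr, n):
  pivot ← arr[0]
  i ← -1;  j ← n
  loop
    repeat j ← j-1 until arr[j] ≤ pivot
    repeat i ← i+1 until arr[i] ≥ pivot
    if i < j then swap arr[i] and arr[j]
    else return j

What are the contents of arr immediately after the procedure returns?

pivot=-8
j stops at 6 (-9), i stops at 0 (-8); swap ⇒ -9 2 -6 -10 -7 -2 -8 0 -1
j stops at 3 (-10), i stops at 1 (2); swap ⇒ -9 -10 -6 2 -7 -2 -8 0 -1
j stops at 1, i stops at 2; i≥j ⇒ return 1. arr=-9 -10 -6 2 -7 -2 -8 0 -1

-9 -10 -6 2 -7 -2 -8 0 -1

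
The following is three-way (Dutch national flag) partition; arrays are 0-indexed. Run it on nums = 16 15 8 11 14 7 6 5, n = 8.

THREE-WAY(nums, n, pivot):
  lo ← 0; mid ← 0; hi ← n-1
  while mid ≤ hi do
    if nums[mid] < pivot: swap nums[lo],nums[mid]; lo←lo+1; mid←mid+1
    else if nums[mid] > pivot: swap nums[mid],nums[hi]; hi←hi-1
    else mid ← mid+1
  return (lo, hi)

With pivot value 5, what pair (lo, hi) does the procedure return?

pivot = 5; lo=0, mid=0, hi=7
nums[mid]=16>5: swap nums[0],nums[7]; hi=6 → 5 15 8 11 14 7 6 16
nums[mid]=5=5: mid=1
nums[mid]=15>5: swap nums[1],nums[6]; hi=5 → 5 6 8 11 14 7 15 16
nums[mid]=6>5: swap nums[1],nums[5]; hi=4 → 5 7 8 11 14 6 15 16
nums[mid]=7>5: swap nums[1],nums[4]; hi=3 → 5 14 8 11 7 6 15 16
nums[mid]=14>5: swap nums[1],nums[3]; hi=2 → 5 11 8 14 7 6 15 16
nums[mid]=11>5: swap nums[1],nums[2]; hi=1 → 5 8 11 14 7 6 15 16
nums[mid]=8>5: swap nums[1],nums[1]; hi=0 → 5 8 11 14 7 6 15 16
end: lo=0, hi=0; nums = 5 8 11 14 7 6 15 16

(0, 0)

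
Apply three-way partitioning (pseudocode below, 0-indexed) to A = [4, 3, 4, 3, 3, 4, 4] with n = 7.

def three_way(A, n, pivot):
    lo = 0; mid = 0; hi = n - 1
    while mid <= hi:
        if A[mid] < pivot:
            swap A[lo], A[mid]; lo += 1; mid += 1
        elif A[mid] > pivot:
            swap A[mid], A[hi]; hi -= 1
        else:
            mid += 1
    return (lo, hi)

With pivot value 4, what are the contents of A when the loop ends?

[3, 3, 3, 4, 4, 4, 4]

pivot = 4; lo=0, mid=0, hi=6
A[mid]=4=4: mid=1
A[mid]=3<4: swap A[0],A[1]; lo=1,mid=2 → [3, 4, 4, 3, 3, 4, 4]
A[mid]=4=4: mid=3
A[mid]=3<4: swap A[1],A[3]; lo=2,mid=4 → [3, 3, 4, 4, 3, 4, 4]
A[mid]=3<4: swap A[2],A[4]; lo=3,mid=5 → [3, 3, 3, 4, 4, 4, 4]
A[mid]=4=4: mid=6
A[mid]=4=4: mid=7
end: lo=3, hi=6; A = [3, 3, 3, 4, 4, 4, 4]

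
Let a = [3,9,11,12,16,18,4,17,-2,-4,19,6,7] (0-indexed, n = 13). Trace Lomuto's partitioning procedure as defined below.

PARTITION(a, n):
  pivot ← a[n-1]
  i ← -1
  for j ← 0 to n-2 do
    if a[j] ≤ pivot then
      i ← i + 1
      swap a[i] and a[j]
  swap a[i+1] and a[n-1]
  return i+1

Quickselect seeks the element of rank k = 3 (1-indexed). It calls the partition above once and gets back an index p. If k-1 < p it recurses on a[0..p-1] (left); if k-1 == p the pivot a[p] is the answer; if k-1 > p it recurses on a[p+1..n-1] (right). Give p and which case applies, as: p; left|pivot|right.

5; left

pivot=7, i=-1
j=0: 3≤7, i=0, swap(0,0) ⇒ [3,9,11,12,16,18,4,17,-2,-4,19,6,7]
j=1: 9>7, skip
j=2: 11>7, skip
j=3: 12>7, skip
j=4: 16>7, skip
j=5: 18>7, skip
j=6: 4≤7, i=1, swap(1,6) ⇒ [3,4,11,12,16,18,9,17,-2,-4,19,6,7]
j=7: 17>7, skip
j=8: -2≤7, i=2, swap(2,8) ⇒ [3,4,-2,12,16,18,9,17,11,-4,19,6,7]
j=9: -4≤7, i=3, swap(3,9) ⇒ [3,4,-2,-4,16,18,9,17,11,12,19,6,7]
j=10: 19>7, skip
j=11: 6≤7, i=4, swap(4,11) ⇒ [3,4,-2,-4,6,18,9,17,11,12,19,16,7]
swap(5,12) ⇒ [3,4,-2,-4,6,7,9,17,11,12,19,16,18]; return 5
p = 5; k-1 = 2 < 5 ⇒ left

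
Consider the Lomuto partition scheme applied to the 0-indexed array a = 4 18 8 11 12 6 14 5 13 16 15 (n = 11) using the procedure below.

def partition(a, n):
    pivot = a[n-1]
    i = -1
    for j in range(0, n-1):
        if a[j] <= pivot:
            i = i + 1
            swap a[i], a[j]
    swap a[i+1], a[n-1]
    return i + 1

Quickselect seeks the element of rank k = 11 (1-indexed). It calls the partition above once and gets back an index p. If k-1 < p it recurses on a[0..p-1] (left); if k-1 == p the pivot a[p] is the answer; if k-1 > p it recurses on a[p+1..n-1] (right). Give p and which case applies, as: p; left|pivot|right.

pivot = a[10] = 15; i = -1
j=0: a[0]=4 ≤ 15 → i=0, swap a[0],a[0] (no change) → 4 18 8 11 12 6 14 5 13 16 15
j=1: a[1]=18 > 15 → no swap
j=2: a[2]=8 ≤ 15 → i=1, swap a[1],a[2] → 4 8 18 11 12 6 14 5 13 16 15
j=3: a[3]=11 ≤ 15 → i=2, swap a[2],a[3] → 4 8 11 18 12 6 14 5 13 16 15
j=4: a[4]=12 ≤ 15 → i=3, swap a[3],a[4] → 4 8 11 12 18 6 14 5 13 16 15
j=5: a[5]=6 ≤ 15 → i=4, swap a[4],a[5] → 4 8 11 12 6 18 14 5 13 16 15
j=6: a[6]=14 ≤ 15 → i=5, swap a[5],a[6] → 4 8 11 12 6 14 18 5 13 16 15
j=7: a[7]=5 ≤ 15 → i=6, swap a[6],a[7] → 4 8 11 12 6 14 5 18 13 16 15
j=8: a[8]=13 ≤ 15 → i=7, swap a[7],a[8] → 4 8 11 12 6 14 5 13 18 16 15
j=9: a[9]=16 > 15 → no swap
final swap a[8],a[10] → 4 8 11 12 6 14 5 13 15 16 18; return 8
p = 8; k-1 = 10 > 8 ⇒ right

8; right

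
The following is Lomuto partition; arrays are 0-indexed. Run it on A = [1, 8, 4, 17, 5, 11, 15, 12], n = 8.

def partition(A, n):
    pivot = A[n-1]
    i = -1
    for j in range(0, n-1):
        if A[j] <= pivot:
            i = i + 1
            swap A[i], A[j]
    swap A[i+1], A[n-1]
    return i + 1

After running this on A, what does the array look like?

[1, 8, 4, 5, 11, 12, 15, 17]

pivot = A[7] = 12; i = -1
j=0: A[0]=1 ≤ 12 → i=0, swap A[0],A[0] (no change) → [1, 8, 4, 17, 5, 11, 15, 12]
j=1: A[1]=8 ≤ 12 → i=1, swap A[1],A[1] (no change) → [1, 8, 4, 17, 5, 11, 15, 12]
j=2: A[2]=4 ≤ 12 → i=2, swap A[2],A[2] (no change) → [1, 8, 4, 17, 5, 11, 15, 12]
j=3: A[3]=17 > 12 → no swap
j=4: A[4]=5 ≤ 12 → i=3, swap A[3],A[4] → [1, 8, 4, 5, 17, 11, 15, 12]
j=5: A[5]=11 ≤ 12 → i=4, swap A[4],A[5] → [1, 8, 4, 5, 11, 17, 15, 12]
j=6: A[6]=15 > 12 → no swap
final swap A[5],A[7] → [1, 8, 4, 5, 11, 12, 15, 17]; return 5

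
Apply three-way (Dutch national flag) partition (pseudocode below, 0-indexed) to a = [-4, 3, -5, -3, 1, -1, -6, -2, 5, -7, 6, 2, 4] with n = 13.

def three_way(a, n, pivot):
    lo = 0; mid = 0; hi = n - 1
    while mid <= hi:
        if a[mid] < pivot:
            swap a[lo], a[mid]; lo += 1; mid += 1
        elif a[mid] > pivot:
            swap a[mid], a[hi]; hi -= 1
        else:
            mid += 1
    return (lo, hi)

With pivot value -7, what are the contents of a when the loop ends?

pivot = -7; lo=0, mid=0, hi=12
a[mid]=-4>-7: swap a[0],a[12]; hi=11 → [4, 3, -5, -3, 1, -1, -6, -2, 5, -7, 6, 2, -4]
a[mid]=4>-7: swap a[0],a[11]; hi=10 → [2, 3, -5, -3, 1, -1, -6, -2, 5, -7, 6, 4, -4]
a[mid]=2>-7: swap a[0],a[10]; hi=9 → [6, 3, -5, -3, 1, -1, -6, -2, 5, -7, 2, 4, -4]
a[mid]=6>-7: swap a[0],a[9]; hi=8 → [-7, 3, -5, -3, 1, -1, -6, -2, 5, 6, 2, 4, -4]
a[mid]=-7=-7: mid=1
a[mid]=3>-7: swap a[1],a[8]; hi=7 → [-7, 5, -5, -3, 1, -1, -6, -2, 3, 6, 2, 4, -4]
a[mid]=5>-7: swap a[1],a[7]; hi=6 → [-7, -2, -5, -3, 1, -1, -6, 5, 3, 6, 2, 4, -4]
a[mid]=-2>-7: swap a[1],a[6]; hi=5 → [-7, -6, -5, -3, 1, -1, -2, 5, 3, 6, 2, 4, -4]
a[mid]=-6>-7: swap a[1],a[5]; hi=4 → [-7, -1, -5, -3, 1, -6, -2, 5, 3, 6, 2, 4, -4]
a[mid]=-1>-7: swap a[1],a[4]; hi=3 → [-7, 1, -5, -3, -1, -6, -2, 5, 3, 6, 2, 4, -4]
a[mid]=1>-7: swap a[1],a[3]; hi=2 → [-7, -3, -5, 1, -1, -6, -2, 5, 3, 6, 2, 4, -4]
a[mid]=-3>-7: swap a[1],a[2]; hi=1 → [-7, -5, -3, 1, -1, -6, -2, 5, 3, 6, 2, 4, -4]
a[mid]=-5>-7: swap a[1],a[1]; hi=0 → [-7, -5, -3, 1, -1, -6, -2, 5, 3, 6, 2, 4, -4]
end: lo=0, hi=0; a = [-7, -5, -3, 1, -1, -6, -2, 5, 3, 6, 2, 4, -4]

[-7, -5, -3, 1, -1, -6, -2, 5, 3, 6, 2, 4, -4]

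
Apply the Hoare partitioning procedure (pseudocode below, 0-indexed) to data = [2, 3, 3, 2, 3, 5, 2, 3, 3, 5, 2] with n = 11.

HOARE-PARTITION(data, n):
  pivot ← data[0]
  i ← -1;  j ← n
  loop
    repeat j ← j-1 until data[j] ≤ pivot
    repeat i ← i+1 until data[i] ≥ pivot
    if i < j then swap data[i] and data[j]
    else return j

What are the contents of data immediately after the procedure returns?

[2, 2, 2, 3, 3, 5, 3, 3, 3, 5, 2]

pivot=2
j stops at 10 (2), i stops at 0 (2); swap ⇒ [2, 3, 3, 2, 3, 5, 2, 3, 3, 5, 2]
j stops at 6 (2), i stops at 1 (3); swap ⇒ [2, 2, 3, 2, 3, 5, 3, 3, 3, 5, 2]
j stops at 3 (2), i stops at 2 (3); swap ⇒ [2, 2, 2, 3, 3, 5, 3, 3, 3, 5, 2]
j stops at 2, i stops at 3; i≥j ⇒ return 2. data=[2, 2, 2, 3, 3, 5, 3, 3, 3, 5, 2]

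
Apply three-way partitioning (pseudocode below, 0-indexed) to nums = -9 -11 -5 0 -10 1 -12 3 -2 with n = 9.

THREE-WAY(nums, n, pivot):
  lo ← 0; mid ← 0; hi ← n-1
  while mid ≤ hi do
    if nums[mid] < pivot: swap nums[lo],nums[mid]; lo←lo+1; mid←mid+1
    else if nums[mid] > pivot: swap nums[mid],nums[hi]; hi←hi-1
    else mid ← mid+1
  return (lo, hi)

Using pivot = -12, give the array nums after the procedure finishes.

pivot = -12; lo=0, mid=0, hi=8
nums[mid]=-9>-12: swap nums[0],nums[8]; hi=7 → -2 -11 -5 0 -10 1 -12 3 -9
nums[mid]=-2>-12: swap nums[0],nums[7]; hi=6 → 3 -11 -5 0 -10 1 -12 -2 -9
nums[mid]=3>-12: swap nums[0],nums[6]; hi=5 → -12 -11 -5 0 -10 1 3 -2 -9
nums[mid]=-12=-12: mid=1
nums[mid]=-11>-12: swap nums[1],nums[5]; hi=4 → -12 1 -5 0 -10 -11 3 -2 -9
nums[mid]=1>-12: swap nums[1],nums[4]; hi=3 → -12 -10 -5 0 1 -11 3 -2 -9
nums[mid]=-10>-12: swap nums[1],nums[3]; hi=2 → -12 0 -5 -10 1 -11 3 -2 -9
nums[mid]=0>-12: swap nums[1],nums[2]; hi=1 → -12 -5 0 -10 1 -11 3 -2 -9
nums[mid]=-5>-12: swap nums[1],nums[1]; hi=0 → -12 -5 0 -10 1 -11 3 -2 -9
end: lo=0, hi=0; nums = -12 -5 0 -10 1 -11 3 -2 -9

-12 -5 0 -10 1 -11 3 -2 -9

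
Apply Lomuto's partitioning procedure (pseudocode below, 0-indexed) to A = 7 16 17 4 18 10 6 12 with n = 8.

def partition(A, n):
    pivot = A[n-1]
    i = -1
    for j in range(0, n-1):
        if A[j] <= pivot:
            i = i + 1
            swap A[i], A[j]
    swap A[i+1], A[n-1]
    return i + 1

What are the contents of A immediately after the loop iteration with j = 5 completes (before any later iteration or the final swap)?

7 4 10 16 18 17 6 12

pivot = A[7] = 12; i = -1
j=0: A[0]=7 ≤ 12 → i=0, swap A[0],A[0] (no change) → 7 16 17 4 18 10 6 12
j=1: A[1]=16 > 12 → no swap
j=2: A[2]=17 > 12 → no swap
j=3: A[3]=4 ≤ 12 → i=1, swap A[1],A[3] → 7 4 17 16 18 10 6 12
j=4: A[4]=18 > 12 → no swap
j=5: A[5]=10 ≤ 12 → i=2, swap A[2],A[5] → 7 4 10 16 18 17 6 12
(after j=5) A = 7 4 10 16 18 17 6 12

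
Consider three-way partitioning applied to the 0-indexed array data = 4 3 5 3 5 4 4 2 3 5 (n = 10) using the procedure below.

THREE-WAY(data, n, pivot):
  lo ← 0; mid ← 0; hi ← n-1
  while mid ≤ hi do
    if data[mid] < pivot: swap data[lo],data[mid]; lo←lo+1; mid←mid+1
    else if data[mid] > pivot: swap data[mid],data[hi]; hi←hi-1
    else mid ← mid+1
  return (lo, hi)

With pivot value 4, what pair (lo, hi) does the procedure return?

pivot = 4; lo=0, mid=0, hi=9
data[mid]=4=4: mid=1
data[mid]=3<4: swap data[0],data[1]; lo=1,mid=2 → 3 4 5 3 5 4 4 2 3 5
data[mid]=5>4: swap data[2],data[9]; hi=8 → 3 4 5 3 5 4 4 2 3 5
data[mid]=5>4: swap data[2],data[8]; hi=7 → 3 4 3 3 5 4 4 2 5 5
data[mid]=3<4: swap data[1],data[2]; lo=2,mid=3 → 3 3 4 3 5 4 4 2 5 5
data[mid]=3<4: swap data[2],data[3]; lo=3,mid=4 → 3 3 3 4 5 4 4 2 5 5
data[mid]=5>4: swap data[4],data[7]; hi=6 → 3 3 3 4 2 4 4 5 5 5
data[mid]=2<4: swap data[3],data[4]; lo=4,mid=5 → 3 3 3 2 4 4 4 5 5 5
data[mid]=4=4: mid=6
data[mid]=4=4: mid=7
end: lo=4, hi=6; data = 3 3 3 2 4 4 4 5 5 5

(4, 6)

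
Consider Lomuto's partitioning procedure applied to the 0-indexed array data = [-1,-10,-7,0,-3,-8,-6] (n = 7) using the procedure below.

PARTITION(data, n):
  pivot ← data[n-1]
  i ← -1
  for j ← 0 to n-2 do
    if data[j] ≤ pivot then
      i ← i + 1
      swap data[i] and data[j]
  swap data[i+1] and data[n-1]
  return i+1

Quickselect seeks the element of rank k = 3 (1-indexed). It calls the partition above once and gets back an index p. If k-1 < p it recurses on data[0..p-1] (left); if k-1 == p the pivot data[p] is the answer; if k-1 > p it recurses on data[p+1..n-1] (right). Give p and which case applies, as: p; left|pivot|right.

3; left

pivot = data[6] = -6; i = -1
j=0: data[0]=-1 > -6 → no swap
j=1: data[1]=-10 ≤ -6 → i=0, swap data[0],data[1] → [-10,-1,-7,0,-3,-8,-6]
j=2: data[2]=-7 ≤ -6 → i=1, swap data[1],data[2] → [-10,-7,-1,0,-3,-8,-6]
j=3: data[3]=0 > -6 → no swap
j=4: data[4]=-3 > -6 → no swap
j=5: data[5]=-8 ≤ -6 → i=2, swap data[2],data[5] → [-10,-7,-8,0,-3,-1,-6]
final swap data[3],data[6] → [-10,-7,-8,-6,-3,-1,0]; return 3
p = 3; k-1 = 2 < 3 ⇒ left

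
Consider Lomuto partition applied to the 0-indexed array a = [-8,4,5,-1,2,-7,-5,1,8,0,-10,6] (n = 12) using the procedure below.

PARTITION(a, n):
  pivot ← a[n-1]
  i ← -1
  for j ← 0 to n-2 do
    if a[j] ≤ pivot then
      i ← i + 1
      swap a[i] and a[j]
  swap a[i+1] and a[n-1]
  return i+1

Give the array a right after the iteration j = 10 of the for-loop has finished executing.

pivot=6, i=-1
j=0: -8≤6, i=0, swap(0,0) ⇒ [-8,4,5,-1,2,-7,-5,1,8,0,-10,6]
j=1: 4≤6, i=1, swap(1,1) ⇒ [-8,4,5,-1,2,-7,-5,1,8,0,-10,6]
j=2: 5≤6, i=2, swap(2,2) ⇒ [-8,4,5,-1,2,-7,-5,1,8,0,-10,6]
j=3: -1≤6, i=3, swap(3,3) ⇒ [-8,4,5,-1,2,-7,-5,1,8,0,-10,6]
j=4: 2≤6, i=4, swap(4,4) ⇒ [-8,4,5,-1,2,-7,-5,1,8,0,-10,6]
j=5: -7≤6, i=5, swap(5,5) ⇒ [-8,4,5,-1,2,-7,-5,1,8,0,-10,6]
j=6: -5≤6, i=6, swap(6,6) ⇒ [-8,4,5,-1,2,-7,-5,1,8,0,-10,6]
j=7: 1≤6, i=7, swap(7,7) ⇒ [-8,4,5,-1,2,-7,-5,1,8,0,-10,6]
j=8: 8>6, skip
j=9: 0≤6, i=8, swap(8,9) ⇒ [-8,4,5,-1,2,-7,-5,1,0,8,-10,6]
j=10: -10≤6, i=9, swap(9,10) ⇒ [-8,4,5,-1,2,-7,-5,1,0,-10,8,6]
(after j=10) a = [-8,4,5,-1,2,-7,-5,1,0,-10,8,6]

[-8,4,5,-1,2,-7,-5,1,0,-10,8,6]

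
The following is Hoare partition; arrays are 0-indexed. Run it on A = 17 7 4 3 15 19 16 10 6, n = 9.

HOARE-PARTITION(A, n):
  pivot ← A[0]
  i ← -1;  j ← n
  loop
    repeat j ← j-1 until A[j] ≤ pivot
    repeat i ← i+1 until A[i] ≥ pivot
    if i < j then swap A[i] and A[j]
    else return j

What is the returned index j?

6

pivot = A[0] = 17; i = -1, j = 9
j→8 (A[8]=6≤17), i→0 (A[0]=17≥17); i<j, swap → 6 7 4 3 15 19 16 10 17
j→7 (A[7]=10≤17), i→5 (A[5]=19≥17); i<j, swap → 6 7 4 3 15 10 16 19 17
j→6, i→7; i≥j, return j=6. A = 6 7 4 3 15 10 16 19 17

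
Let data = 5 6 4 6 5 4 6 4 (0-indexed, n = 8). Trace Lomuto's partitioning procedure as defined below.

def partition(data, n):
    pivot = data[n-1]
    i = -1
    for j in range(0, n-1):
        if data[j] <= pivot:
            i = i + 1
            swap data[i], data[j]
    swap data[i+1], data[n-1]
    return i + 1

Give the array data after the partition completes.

4 4 4 6 5 6 6 5

pivot=4, i=-1
j=0: 5>4, skip
j=1: 6>4, skip
j=2: 4≤4, i=0, swap(0,2) ⇒ 4 6 5 6 5 4 6 4
j=3: 6>4, skip
j=4: 5>4, skip
j=5: 4≤4, i=1, swap(1,5) ⇒ 4 4 5 6 5 6 6 4
j=6: 6>4, skip
swap(2,7) ⇒ 4 4 4 6 5 6 6 5; return 2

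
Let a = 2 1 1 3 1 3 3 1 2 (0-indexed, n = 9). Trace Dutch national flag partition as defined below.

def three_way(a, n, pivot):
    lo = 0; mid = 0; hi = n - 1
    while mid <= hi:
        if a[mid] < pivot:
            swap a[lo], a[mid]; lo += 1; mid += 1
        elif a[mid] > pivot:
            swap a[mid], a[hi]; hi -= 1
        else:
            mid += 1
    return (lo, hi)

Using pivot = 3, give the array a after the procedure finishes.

2 1 1 1 1 2 3 3 3

pivot = 3; lo=0, mid=0, hi=8
a[mid]=2<3: swap a[0],a[0]; lo=1,mid=1 → 2 1 1 3 1 3 3 1 2
a[mid]=1<3: swap a[1],a[1]; lo=2,mid=2 → 2 1 1 3 1 3 3 1 2
a[mid]=1<3: swap a[2],a[2]; lo=3,mid=3 → 2 1 1 3 1 3 3 1 2
a[mid]=3=3: mid=4
a[mid]=1<3: swap a[3],a[4]; lo=4,mid=5 → 2 1 1 1 3 3 3 1 2
a[mid]=3=3: mid=6
a[mid]=3=3: mid=7
a[mid]=1<3: swap a[4],a[7]; lo=5,mid=8 → 2 1 1 1 1 3 3 3 2
a[mid]=2<3: swap a[5],a[8]; lo=6,mid=9 → 2 1 1 1 1 2 3 3 3
end: lo=6, hi=8; a = 2 1 1 1 1 2 3 3 3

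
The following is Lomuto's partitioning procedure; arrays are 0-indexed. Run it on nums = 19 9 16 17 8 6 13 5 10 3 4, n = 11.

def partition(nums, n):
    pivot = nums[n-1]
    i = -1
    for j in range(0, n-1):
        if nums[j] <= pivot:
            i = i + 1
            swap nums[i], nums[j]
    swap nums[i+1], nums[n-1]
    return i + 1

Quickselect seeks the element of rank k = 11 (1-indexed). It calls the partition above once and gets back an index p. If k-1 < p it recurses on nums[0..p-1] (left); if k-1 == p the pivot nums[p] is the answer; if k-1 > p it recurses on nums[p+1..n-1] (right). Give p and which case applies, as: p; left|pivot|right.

pivot = nums[10] = 4; i = -1
j=0: nums[0]=19 > 4 → no swap
j=1: nums[1]=9 > 4 → no swap
j=2: nums[2]=16 > 4 → no swap
j=3: nums[3]=17 > 4 → no swap
j=4: nums[4]=8 > 4 → no swap
j=5: nums[5]=6 > 4 → no swap
j=6: nums[6]=13 > 4 → no swap
j=7: nums[7]=5 > 4 → no swap
j=8: nums[8]=10 > 4 → no swap
j=9: nums[9]=3 ≤ 4 → i=0, swap nums[0],nums[9] → 3 9 16 17 8 6 13 5 10 19 4
final swap nums[1],nums[10] → 3 4 16 17 8 6 13 5 10 19 9; return 1
p = 1; k-1 = 10 > 1 ⇒ right

1; right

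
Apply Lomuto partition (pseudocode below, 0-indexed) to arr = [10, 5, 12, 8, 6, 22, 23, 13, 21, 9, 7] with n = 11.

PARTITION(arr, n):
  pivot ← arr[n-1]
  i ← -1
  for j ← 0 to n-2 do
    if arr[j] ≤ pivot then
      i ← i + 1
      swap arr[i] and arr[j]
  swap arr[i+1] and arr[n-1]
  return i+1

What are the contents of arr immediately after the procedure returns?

pivot=7, i=-1
j=0: 10>7, skip
j=1: 5≤7, i=0, swap(0,1) ⇒ [5, 10, 12, 8, 6, 22, 23, 13, 21, 9, 7]
j=2: 12>7, skip
j=3: 8>7, skip
j=4: 6≤7, i=1, swap(1,4) ⇒ [5, 6, 12, 8, 10, 22, 23, 13, 21, 9, 7]
j=5: 22>7, skip
j=6: 23>7, skip
j=7: 13>7, skip
j=8: 21>7, skip
j=9: 9>7, skip
swap(2,10) ⇒ [5, 6, 7, 8, 10, 22, 23, 13, 21, 9, 12]; return 2

[5, 6, 7, 8, 10, 22, 23, 13, 21, 9, 12]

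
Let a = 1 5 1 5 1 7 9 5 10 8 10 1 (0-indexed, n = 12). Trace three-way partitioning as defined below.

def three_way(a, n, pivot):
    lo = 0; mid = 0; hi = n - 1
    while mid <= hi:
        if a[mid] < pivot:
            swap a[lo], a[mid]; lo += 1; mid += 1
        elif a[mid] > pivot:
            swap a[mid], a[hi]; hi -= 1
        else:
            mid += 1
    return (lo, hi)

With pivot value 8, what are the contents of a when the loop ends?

1 5 1 5 1 7 1 5 8 10 10 9

pivot = 8; lo=0, mid=0, hi=11
a[mid]=1<8: swap a[0],a[0]; lo=1,mid=1 → 1 5 1 5 1 7 9 5 10 8 10 1
a[mid]=5<8: swap a[1],a[1]; lo=2,mid=2 → 1 5 1 5 1 7 9 5 10 8 10 1
a[mid]=1<8: swap a[2],a[2]; lo=3,mid=3 → 1 5 1 5 1 7 9 5 10 8 10 1
a[mid]=5<8: swap a[3],a[3]; lo=4,mid=4 → 1 5 1 5 1 7 9 5 10 8 10 1
a[mid]=1<8: swap a[4],a[4]; lo=5,mid=5 → 1 5 1 5 1 7 9 5 10 8 10 1
a[mid]=7<8: swap a[5],a[5]; lo=6,mid=6 → 1 5 1 5 1 7 9 5 10 8 10 1
a[mid]=9>8: swap a[6],a[11]; hi=10 → 1 5 1 5 1 7 1 5 10 8 10 9
a[mid]=1<8: swap a[6],a[6]; lo=7,mid=7 → 1 5 1 5 1 7 1 5 10 8 10 9
a[mid]=5<8: swap a[7],a[7]; lo=8,mid=8 → 1 5 1 5 1 7 1 5 10 8 10 9
a[mid]=10>8: swap a[8],a[10]; hi=9 → 1 5 1 5 1 7 1 5 10 8 10 9
a[mid]=10>8: swap a[8],a[9]; hi=8 → 1 5 1 5 1 7 1 5 8 10 10 9
a[mid]=8=8: mid=9
end: lo=8, hi=8; a = 1 5 1 5 1 7 1 5 8 10 10 9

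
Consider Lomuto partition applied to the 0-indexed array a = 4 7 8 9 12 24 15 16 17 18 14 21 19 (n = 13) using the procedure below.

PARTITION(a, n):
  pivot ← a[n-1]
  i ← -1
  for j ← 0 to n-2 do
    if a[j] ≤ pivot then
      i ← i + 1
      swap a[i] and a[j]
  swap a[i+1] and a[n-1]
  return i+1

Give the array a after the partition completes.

pivot=19, i=-1
j=0: 4≤19, i=0, swap(0,0) ⇒ 4 7 8 9 12 24 15 16 17 18 14 21 19
j=1: 7≤19, i=1, swap(1,1) ⇒ 4 7 8 9 12 24 15 16 17 18 14 21 19
j=2: 8≤19, i=2, swap(2,2) ⇒ 4 7 8 9 12 24 15 16 17 18 14 21 19
j=3: 9≤19, i=3, swap(3,3) ⇒ 4 7 8 9 12 24 15 16 17 18 14 21 19
j=4: 12≤19, i=4, swap(4,4) ⇒ 4 7 8 9 12 24 15 16 17 18 14 21 19
j=5: 24>19, skip
j=6: 15≤19, i=5, swap(5,6) ⇒ 4 7 8 9 12 15 24 16 17 18 14 21 19
j=7: 16≤19, i=6, swap(6,7) ⇒ 4 7 8 9 12 15 16 24 17 18 14 21 19
j=8: 17≤19, i=7, swap(7,8) ⇒ 4 7 8 9 12 15 16 17 24 18 14 21 19
j=9: 18≤19, i=8, swap(8,9) ⇒ 4 7 8 9 12 15 16 17 18 24 14 21 19
j=10: 14≤19, i=9, swap(9,10) ⇒ 4 7 8 9 12 15 16 17 18 14 24 21 19
j=11: 21>19, skip
swap(10,12) ⇒ 4 7 8 9 12 15 16 17 18 14 19 21 24; return 10

4 7 8 9 12 15 16 17 18 14 19 21 24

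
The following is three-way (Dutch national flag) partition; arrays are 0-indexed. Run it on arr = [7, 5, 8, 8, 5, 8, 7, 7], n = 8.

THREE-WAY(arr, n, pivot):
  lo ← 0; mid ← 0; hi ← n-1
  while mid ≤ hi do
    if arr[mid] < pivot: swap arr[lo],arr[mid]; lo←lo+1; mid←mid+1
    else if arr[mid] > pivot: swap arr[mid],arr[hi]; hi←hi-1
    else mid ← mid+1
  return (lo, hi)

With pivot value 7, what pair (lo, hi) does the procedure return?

lo=0 mid=0 hi=7
7=7: mid=1
5<7: swap(0,1), lo=1 mid=2 ⇒ [5, 7, 8, 8, 5, 8, 7, 7]
8>7: swap(2,7), hi=6 ⇒ [5, 7, 7, 8, 5, 8, 7, 8]
7=7: mid=3
8>7: swap(3,6), hi=5 ⇒ [5, 7, 7, 7, 5, 8, 8, 8]
7=7: mid=4
5<7: swap(1,4), lo=2 mid=5 ⇒ [5, 5, 7, 7, 7, 8, 8, 8]
8>7: swap(5,5), hi=4 ⇒ [5, 5, 7, 7, 7, 8, 8, 8]
done. lo=2 hi=4; arr=[5, 5, 7, 7, 7, 8, 8, 8]

(2, 4)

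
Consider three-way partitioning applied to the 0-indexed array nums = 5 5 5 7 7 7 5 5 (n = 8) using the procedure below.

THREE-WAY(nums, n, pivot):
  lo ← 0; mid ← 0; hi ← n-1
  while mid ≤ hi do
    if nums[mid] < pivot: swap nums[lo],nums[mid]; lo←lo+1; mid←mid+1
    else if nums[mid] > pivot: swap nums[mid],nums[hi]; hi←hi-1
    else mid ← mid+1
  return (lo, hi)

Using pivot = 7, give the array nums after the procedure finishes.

pivot = 7; lo=0, mid=0, hi=7
nums[mid]=5<7: swap nums[0],nums[0]; lo=1,mid=1 → 5 5 5 7 7 7 5 5
nums[mid]=5<7: swap nums[1],nums[1]; lo=2,mid=2 → 5 5 5 7 7 7 5 5
nums[mid]=5<7: swap nums[2],nums[2]; lo=3,mid=3 → 5 5 5 7 7 7 5 5
nums[mid]=7=7: mid=4
nums[mid]=7=7: mid=5
nums[mid]=7=7: mid=6
nums[mid]=5<7: swap nums[3],nums[6]; lo=4,mid=7 → 5 5 5 5 7 7 7 5
nums[mid]=5<7: swap nums[4],nums[7]; lo=5,mid=8 → 5 5 5 5 5 7 7 7
end: lo=5, hi=7; nums = 5 5 5 5 5 7 7 7

5 5 5 5 5 7 7 7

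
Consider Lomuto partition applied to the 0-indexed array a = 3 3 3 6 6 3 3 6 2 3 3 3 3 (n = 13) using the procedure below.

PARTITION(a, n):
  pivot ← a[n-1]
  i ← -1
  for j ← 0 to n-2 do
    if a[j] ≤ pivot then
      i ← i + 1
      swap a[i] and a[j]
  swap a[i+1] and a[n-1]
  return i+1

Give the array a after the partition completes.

pivot = a[12] = 3; i = -1
j=0: a[0]=3 ≤ 3 → i=0, swap a[0],a[0] (no change) → 3 3 3 6 6 3 3 6 2 3 3 3 3
j=1: a[1]=3 ≤ 3 → i=1, swap a[1],a[1] (no change) → 3 3 3 6 6 3 3 6 2 3 3 3 3
j=2: a[2]=3 ≤ 3 → i=2, swap a[2],a[2] (no change) → 3 3 3 6 6 3 3 6 2 3 3 3 3
j=3: a[3]=6 > 3 → no swap
j=4: a[4]=6 > 3 → no swap
j=5: a[5]=3 ≤ 3 → i=3, swap a[3],a[5] → 3 3 3 3 6 6 3 6 2 3 3 3 3
j=6: a[6]=3 ≤ 3 → i=4, swap a[4],a[6] → 3 3 3 3 3 6 6 6 2 3 3 3 3
j=7: a[7]=6 > 3 → no swap
j=8: a[8]=2 ≤ 3 → i=5, swap a[5],a[8] → 3 3 3 3 3 2 6 6 6 3 3 3 3
j=9: a[9]=3 ≤ 3 → i=6, swap a[6],a[9] → 3 3 3 3 3 2 3 6 6 6 3 3 3
j=10: a[10]=3 ≤ 3 → i=7, swap a[7],a[10] → 3 3 3 3 3 2 3 3 6 6 6 3 3
j=11: a[11]=3 ≤ 3 → i=8, swap a[8],a[11] → 3 3 3 3 3 2 3 3 3 6 6 6 3
final swap a[9],a[12] → 3 3 3 3 3 2 3 3 3 3 6 6 6; return 9

3 3 3 3 3 2 3 3 3 3 6 6 6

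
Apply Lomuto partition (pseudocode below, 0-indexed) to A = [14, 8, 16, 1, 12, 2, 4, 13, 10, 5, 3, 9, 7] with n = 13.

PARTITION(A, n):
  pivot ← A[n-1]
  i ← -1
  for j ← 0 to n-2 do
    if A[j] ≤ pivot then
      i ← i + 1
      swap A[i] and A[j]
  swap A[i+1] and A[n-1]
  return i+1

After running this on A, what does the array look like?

[1, 2, 4, 5, 3, 7, 16, 13, 10, 14, 12, 9, 8]

pivot = A[12] = 7; i = -1
j=0: A[0]=14 > 7 → no swap
j=1: A[1]=8 > 7 → no swap
j=2: A[2]=16 > 7 → no swap
j=3: A[3]=1 ≤ 7 → i=0, swap A[0],A[3] → [1, 8, 16, 14, 12, 2, 4, 13, 10, 5, 3, 9, 7]
j=4: A[4]=12 > 7 → no swap
j=5: A[5]=2 ≤ 7 → i=1, swap A[1],A[5] → [1, 2, 16, 14, 12, 8, 4, 13, 10, 5, 3, 9, 7]
j=6: A[6]=4 ≤ 7 → i=2, swap A[2],A[6] → [1, 2, 4, 14, 12, 8, 16, 13, 10, 5, 3, 9, 7]
j=7: A[7]=13 > 7 → no swap
j=8: A[8]=10 > 7 → no swap
j=9: A[9]=5 ≤ 7 → i=3, swap A[3],A[9] → [1, 2, 4, 5, 12, 8, 16, 13, 10, 14, 3, 9, 7]
j=10: A[10]=3 ≤ 7 → i=4, swap A[4],A[10] → [1, 2, 4, 5, 3, 8, 16, 13, 10, 14, 12, 9, 7]
j=11: A[11]=9 > 7 → no swap
final swap A[5],A[12] → [1, 2, 4, 5, 3, 7, 16, 13, 10, 14, 12, 9, 8]; return 5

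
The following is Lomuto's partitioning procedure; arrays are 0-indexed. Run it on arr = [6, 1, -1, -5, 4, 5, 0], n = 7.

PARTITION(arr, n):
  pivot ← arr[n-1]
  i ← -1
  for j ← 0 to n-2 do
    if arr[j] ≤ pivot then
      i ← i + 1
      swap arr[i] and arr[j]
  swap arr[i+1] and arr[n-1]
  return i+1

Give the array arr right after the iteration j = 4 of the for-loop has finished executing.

[-1, -5, 6, 1, 4, 5, 0]

pivot = arr[6] = 0; i = -1
j=0: arr[0]=6 > 0 → no swap
j=1: arr[1]=1 > 0 → no swap
j=2: arr[2]=-1 ≤ 0 → i=0, swap arr[0],arr[2] → [-1, 1, 6, -5, 4, 5, 0]
j=3: arr[3]=-5 ≤ 0 → i=1, swap arr[1],arr[3] → [-1, -5, 6, 1, 4, 5, 0]
j=4: arr[4]=4 > 0 → no swap
(after j=4) arr = [-1, -5, 6, 1, 4, 5, 0]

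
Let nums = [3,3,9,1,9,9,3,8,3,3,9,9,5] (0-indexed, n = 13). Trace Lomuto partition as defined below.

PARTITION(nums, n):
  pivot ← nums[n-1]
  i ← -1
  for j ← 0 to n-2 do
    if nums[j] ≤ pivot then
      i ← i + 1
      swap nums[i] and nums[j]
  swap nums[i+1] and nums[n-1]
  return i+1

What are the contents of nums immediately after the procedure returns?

[3,3,1,3,3,3,5,8,9,9,9,9,9]

pivot=5, i=-1
j=0: 3≤5, i=0, swap(0,0) ⇒ [3,3,9,1,9,9,3,8,3,3,9,9,5]
j=1: 3≤5, i=1, swap(1,1) ⇒ [3,3,9,1,9,9,3,8,3,3,9,9,5]
j=2: 9>5, skip
j=3: 1≤5, i=2, swap(2,3) ⇒ [3,3,1,9,9,9,3,8,3,3,9,9,5]
j=4: 9>5, skip
j=5: 9>5, skip
j=6: 3≤5, i=3, swap(3,6) ⇒ [3,3,1,3,9,9,9,8,3,3,9,9,5]
j=7: 8>5, skip
j=8: 3≤5, i=4, swap(4,8) ⇒ [3,3,1,3,3,9,9,8,9,3,9,9,5]
j=9: 3≤5, i=5, swap(5,9) ⇒ [3,3,1,3,3,3,9,8,9,9,9,9,5]
j=10: 9>5, skip
j=11: 9>5, skip
swap(6,12) ⇒ [3,3,1,3,3,3,5,8,9,9,9,9,9]; return 6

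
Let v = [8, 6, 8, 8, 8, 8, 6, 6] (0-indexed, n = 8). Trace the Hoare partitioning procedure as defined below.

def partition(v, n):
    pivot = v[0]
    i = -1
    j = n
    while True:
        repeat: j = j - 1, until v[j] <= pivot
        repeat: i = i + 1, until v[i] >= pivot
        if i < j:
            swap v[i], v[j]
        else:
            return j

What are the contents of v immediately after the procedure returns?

[6, 6, 6, 8, 8, 8, 8, 8]

pivot=8
j stops at 7 (6), i stops at 0 (8); swap ⇒ [6, 6, 8, 8, 8, 8, 6, 8]
j stops at 6 (6), i stops at 2 (8); swap ⇒ [6, 6, 6, 8, 8, 8, 8, 8]
j stops at 5 (8), i stops at 3 (8); swap ⇒ [6, 6, 6, 8, 8, 8, 8, 8]
j stops at 4, i stops at 4; i≥j ⇒ return 4. v=[6, 6, 6, 8, 8, 8, 8, 8]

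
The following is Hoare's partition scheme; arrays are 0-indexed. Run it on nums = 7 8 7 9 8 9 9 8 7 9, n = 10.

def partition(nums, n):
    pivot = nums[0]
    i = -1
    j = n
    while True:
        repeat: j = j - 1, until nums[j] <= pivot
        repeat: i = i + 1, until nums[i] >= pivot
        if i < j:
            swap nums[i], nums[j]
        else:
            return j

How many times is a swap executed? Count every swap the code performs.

pivot = nums[0] = 7; i = -1, j = 10
j→8 (nums[8]=7≤7), i→0 (nums[0]=7≥7); i<j, swap → 7 8 7 9 8 9 9 8 7 9
j→2 (nums[2]=7≤7), i→1 (nums[1]=8≥7); i<j, swap → 7 7 8 9 8 9 9 8 7 9
j→1, i→2; i≥j, return j=1. nums = 7 7 8 9 8 9 9 8 7 9

2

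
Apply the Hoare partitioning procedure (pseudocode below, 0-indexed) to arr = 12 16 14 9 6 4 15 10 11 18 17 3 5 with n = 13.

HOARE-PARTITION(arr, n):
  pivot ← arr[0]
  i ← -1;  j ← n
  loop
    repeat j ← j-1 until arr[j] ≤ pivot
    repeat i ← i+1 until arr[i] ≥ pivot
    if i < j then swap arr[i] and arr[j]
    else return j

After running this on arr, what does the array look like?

5 3 11 9 6 4 10 15 14 18 17 16 12

pivot=12
j stops at 12 (5), i stops at 0 (12); swap ⇒ 5 16 14 9 6 4 15 10 11 18 17 3 12
j stops at 11 (3), i stops at 1 (16); swap ⇒ 5 3 14 9 6 4 15 10 11 18 17 16 12
j stops at 8 (11), i stops at 2 (14); swap ⇒ 5 3 11 9 6 4 15 10 14 18 17 16 12
j stops at 7 (10), i stops at 6 (15); swap ⇒ 5 3 11 9 6 4 10 15 14 18 17 16 12
j stops at 6, i stops at 7; i≥j ⇒ return 6. arr=5 3 11 9 6 4 10 15 14 18 17 16 12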